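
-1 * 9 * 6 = -54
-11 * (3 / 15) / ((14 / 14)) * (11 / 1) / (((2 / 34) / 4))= -8228/5 = -1645.60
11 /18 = 0.61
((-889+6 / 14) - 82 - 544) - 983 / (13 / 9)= -199755/91 = -2195.11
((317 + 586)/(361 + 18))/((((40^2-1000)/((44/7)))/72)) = 1.80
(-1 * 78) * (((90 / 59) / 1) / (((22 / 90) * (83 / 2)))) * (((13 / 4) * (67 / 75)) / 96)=-305721/861872 = -0.35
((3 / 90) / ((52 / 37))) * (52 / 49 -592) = -89281/6370 = -14.02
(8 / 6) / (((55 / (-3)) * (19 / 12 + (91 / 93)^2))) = -138384/4834555 = -0.03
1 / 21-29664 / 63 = -9887/21 = -470.81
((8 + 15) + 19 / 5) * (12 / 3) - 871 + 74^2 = 23561/5 = 4712.20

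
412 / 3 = 137.33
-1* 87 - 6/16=-699/8 = -87.38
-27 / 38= -0.71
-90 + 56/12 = -85.33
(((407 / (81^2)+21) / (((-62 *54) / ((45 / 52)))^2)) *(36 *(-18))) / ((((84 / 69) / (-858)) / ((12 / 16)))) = 218509775/453345984 = 0.48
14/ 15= 0.93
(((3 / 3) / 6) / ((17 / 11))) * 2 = 11/51 = 0.22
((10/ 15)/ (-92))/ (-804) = 1/110952 = 0.00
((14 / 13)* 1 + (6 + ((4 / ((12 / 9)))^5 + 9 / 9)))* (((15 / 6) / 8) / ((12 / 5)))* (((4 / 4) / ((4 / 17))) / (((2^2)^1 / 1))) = 7225/208 = 34.74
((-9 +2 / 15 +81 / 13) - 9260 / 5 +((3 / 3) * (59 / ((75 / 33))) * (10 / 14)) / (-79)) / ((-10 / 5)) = 200019973/215670 = 927.44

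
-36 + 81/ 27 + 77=44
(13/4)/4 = 13/16 = 0.81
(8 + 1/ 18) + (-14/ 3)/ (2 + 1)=13/2 = 6.50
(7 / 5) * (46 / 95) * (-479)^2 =73880002/475 = 155536.85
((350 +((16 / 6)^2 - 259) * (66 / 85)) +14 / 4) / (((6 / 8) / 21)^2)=123805.90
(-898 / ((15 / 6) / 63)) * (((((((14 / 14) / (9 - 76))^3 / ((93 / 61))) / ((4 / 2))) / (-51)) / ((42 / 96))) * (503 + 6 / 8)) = -2848456/5112971 = -0.56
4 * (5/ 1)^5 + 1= 12501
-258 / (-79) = 258/79 = 3.27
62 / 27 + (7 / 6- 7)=-191/54 = -3.54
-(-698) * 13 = 9074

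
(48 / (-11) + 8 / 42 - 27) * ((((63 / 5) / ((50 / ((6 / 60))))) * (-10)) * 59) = 463.48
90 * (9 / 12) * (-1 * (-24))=1620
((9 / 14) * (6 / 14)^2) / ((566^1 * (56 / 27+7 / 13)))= 28431/356049092 = 0.00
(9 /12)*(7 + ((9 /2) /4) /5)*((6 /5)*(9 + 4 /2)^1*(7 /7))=28611/400 = 71.53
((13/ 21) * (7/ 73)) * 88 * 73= 1144/3 = 381.33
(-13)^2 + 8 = 177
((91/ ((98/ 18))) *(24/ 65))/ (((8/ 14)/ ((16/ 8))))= 108/5 = 21.60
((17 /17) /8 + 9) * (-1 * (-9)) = 657/8 = 82.12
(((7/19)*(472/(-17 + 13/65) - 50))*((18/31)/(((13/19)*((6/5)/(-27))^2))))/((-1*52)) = 1245375/5239 = 237.71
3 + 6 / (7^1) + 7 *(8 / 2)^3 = 3163/7 = 451.86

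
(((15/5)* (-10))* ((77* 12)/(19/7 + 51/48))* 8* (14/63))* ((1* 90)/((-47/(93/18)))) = 855500800/6627 = 129093.22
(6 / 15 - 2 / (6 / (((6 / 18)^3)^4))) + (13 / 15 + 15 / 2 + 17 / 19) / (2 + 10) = 283966489/242337096 = 1.17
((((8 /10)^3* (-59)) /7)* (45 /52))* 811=-6890256/2275 = -3028.68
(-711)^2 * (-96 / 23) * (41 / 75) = -1153467.05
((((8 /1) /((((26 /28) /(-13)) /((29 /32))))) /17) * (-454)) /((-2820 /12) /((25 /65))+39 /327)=-5022829/1131962 = -4.44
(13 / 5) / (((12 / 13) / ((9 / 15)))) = 169/100 = 1.69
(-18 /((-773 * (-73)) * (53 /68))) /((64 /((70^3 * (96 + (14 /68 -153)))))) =745124625/5981474 = 124.57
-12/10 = -6/5 = -1.20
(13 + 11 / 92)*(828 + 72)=271575/23 = 11807.61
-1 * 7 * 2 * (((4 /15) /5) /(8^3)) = -7/4800 = 0.00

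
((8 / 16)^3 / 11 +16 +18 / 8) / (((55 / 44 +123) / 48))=38568/5467 = 7.05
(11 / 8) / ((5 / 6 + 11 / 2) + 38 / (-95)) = 165/712 = 0.23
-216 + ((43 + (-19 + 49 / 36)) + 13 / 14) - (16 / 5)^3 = -7008067/31500 = -222.48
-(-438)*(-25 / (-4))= 5475/2 = 2737.50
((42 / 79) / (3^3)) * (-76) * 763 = -811832/711 = -1141.82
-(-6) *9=54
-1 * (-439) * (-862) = -378418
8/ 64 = 1/8 = 0.12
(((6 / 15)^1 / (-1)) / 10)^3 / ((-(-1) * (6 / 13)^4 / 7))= -199927/20250000 = -0.01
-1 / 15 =-0.07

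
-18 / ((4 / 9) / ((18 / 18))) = -81/2 = -40.50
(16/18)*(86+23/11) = 2584/33 = 78.30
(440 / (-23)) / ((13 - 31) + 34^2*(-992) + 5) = 88/5275119 = 0.00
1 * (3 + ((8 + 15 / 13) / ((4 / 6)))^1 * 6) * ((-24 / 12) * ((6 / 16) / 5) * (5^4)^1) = -208125/26 = -8004.81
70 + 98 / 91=71.08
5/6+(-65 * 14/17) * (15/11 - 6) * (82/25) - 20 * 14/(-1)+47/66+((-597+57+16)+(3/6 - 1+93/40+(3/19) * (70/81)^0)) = 4795001/8360 = 573.56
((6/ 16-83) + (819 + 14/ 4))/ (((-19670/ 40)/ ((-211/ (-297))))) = -1.07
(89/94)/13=89/1222 = 0.07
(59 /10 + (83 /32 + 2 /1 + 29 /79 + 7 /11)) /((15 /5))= 532857/139040 = 3.83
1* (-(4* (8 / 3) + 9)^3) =-205379/27 = -7606.63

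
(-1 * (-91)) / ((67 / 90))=8190/67 = 122.24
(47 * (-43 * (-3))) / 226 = 6063/226 = 26.83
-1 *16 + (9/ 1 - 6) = -13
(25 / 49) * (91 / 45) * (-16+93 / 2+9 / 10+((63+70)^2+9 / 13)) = 54851/3 = 18283.67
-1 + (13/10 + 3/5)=9/10 = 0.90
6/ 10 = 3/5 = 0.60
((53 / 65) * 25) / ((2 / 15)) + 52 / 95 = 378977/2470 = 153.43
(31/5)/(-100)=-31/500 = -0.06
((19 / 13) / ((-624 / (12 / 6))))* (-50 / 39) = 475/79092 = 0.01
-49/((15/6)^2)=-196/25 = -7.84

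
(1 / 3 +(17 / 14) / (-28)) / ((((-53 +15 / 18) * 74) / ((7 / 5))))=-341/3242680 = 0.00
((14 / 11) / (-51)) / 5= -14/2805 = 0.00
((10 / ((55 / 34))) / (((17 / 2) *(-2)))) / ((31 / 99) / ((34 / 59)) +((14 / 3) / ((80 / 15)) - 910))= 4896/12233143 = 0.00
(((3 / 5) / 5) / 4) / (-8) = -3/800 = 0.00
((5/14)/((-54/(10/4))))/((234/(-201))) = 1675/117936 = 0.01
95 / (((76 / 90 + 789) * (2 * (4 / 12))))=12825/71086 = 0.18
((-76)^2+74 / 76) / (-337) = -219525/12806 = -17.14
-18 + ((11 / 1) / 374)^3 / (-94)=-66502369/3694576 = -18.00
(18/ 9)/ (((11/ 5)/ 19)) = 190/11 = 17.27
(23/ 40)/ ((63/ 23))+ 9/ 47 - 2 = -1.60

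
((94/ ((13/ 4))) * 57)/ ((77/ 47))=1007304/1001 = 1006.30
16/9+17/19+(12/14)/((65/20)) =45691/15561 = 2.94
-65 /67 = -0.97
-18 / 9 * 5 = -10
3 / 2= 1.50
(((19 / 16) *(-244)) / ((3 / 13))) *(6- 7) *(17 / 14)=256139/168 = 1524.64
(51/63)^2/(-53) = -289/23373 = -0.01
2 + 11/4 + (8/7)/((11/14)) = 273/44 = 6.20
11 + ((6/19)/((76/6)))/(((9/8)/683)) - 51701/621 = -12804926/224181 = -57.12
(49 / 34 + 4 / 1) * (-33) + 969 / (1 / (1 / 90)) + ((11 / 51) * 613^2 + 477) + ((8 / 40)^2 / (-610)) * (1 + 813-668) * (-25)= 421834297/5185 = 81356.66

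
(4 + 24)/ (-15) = -28/15 = -1.87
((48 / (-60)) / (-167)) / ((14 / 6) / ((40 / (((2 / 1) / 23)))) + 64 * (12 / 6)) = 1104/29500049 = 0.00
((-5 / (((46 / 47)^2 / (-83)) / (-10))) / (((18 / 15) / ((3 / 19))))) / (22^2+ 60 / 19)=-22918375/19585696 = -1.17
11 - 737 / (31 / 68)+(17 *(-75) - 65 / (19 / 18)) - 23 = -1746517/589 = -2965.22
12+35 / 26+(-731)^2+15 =13894123/26 = 534389.35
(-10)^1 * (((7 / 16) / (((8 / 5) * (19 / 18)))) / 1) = -1575/608 = -2.59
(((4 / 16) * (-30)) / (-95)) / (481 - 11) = 3/17860 = 0.00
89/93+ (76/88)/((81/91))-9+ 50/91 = -32792783/5027022 = -6.52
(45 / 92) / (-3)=-0.16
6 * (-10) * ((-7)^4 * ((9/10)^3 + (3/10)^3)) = -2722734/25 = -108909.36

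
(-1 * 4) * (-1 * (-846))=-3384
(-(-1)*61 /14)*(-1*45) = -2745/14 = -196.07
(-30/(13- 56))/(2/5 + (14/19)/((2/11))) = 950/6063 = 0.16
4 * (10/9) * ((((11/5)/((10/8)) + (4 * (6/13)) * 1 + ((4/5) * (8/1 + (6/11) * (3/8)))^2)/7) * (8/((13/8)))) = 145.93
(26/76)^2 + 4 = 5945/1444 = 4.12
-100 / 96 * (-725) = 18125/24 = 755.21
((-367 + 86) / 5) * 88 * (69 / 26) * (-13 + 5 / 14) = 75500766/455 = 165935.75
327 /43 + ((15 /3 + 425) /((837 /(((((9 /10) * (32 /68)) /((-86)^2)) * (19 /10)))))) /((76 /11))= 10339751/1359660 = 7.60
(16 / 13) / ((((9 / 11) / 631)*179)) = 111056/20943 = 5.30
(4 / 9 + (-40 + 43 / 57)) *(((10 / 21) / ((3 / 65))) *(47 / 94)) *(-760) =152125.22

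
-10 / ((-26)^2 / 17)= -85/338 = -0.25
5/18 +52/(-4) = -229/18 = -12.72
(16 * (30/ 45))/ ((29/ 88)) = 2816/87 = 32.37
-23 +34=11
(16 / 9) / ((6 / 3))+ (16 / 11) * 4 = 664/99 = 6.71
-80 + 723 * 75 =54145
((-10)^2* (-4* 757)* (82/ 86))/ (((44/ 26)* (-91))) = 6207400/3311 = 1874.78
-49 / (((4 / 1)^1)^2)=-49/16 = -3.06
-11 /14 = -0.79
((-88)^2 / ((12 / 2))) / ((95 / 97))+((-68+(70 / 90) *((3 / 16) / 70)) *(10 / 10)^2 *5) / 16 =63066101/48640 = 1296.59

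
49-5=44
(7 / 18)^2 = 49/324 = 0.15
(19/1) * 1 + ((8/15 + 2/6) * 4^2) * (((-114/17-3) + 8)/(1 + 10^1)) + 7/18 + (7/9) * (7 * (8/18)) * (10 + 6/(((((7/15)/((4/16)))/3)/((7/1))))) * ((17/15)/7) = 21630181/454410 = 47.60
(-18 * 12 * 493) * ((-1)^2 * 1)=-106488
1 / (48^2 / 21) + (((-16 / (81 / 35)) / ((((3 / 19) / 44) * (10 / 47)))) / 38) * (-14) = 207528503/62208 = 3336.04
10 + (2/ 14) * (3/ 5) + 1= 388/35 = 11.09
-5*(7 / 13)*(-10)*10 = 3500/13 = 269.23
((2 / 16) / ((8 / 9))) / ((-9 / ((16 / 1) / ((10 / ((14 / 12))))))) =-7/240 = -0.03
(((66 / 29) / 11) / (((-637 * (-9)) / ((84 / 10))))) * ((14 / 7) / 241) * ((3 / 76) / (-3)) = -2/60419905 = 0.00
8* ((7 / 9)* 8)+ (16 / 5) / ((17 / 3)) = 38512/765 = 50.34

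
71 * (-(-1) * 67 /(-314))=-4757/314 = -15.15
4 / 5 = 0.80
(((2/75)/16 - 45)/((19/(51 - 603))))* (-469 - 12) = -15720523/25 = -628820.92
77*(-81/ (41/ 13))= -81081/41 = -1977.59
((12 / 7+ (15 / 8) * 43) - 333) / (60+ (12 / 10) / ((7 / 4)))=-23395/5664 = -4.13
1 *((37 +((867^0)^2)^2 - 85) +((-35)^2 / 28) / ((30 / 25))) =-253/24 = -10.54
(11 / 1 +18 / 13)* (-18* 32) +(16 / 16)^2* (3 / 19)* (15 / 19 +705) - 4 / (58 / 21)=-955883580/136097 = -7023.55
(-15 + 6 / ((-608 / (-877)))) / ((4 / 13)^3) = -4238013/19456 = -217.83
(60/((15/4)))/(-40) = -2/5 = -0.40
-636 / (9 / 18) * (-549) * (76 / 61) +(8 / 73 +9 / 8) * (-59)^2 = 510617833/584 = 874345.60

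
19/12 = 1.58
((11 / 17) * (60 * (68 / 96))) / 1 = 55/2 = 27.50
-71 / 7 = -10.14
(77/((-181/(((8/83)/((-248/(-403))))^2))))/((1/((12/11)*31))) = -440076/1246909 = -0.35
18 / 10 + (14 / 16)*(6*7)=771/20 = 38.55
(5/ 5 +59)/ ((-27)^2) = 20/243 = 0.08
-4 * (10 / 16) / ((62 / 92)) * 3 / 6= -115/62 = -1.85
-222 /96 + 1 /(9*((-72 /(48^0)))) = -2.31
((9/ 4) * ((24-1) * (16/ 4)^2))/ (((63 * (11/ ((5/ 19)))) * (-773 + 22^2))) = -460/422807 = 0.00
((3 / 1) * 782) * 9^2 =190026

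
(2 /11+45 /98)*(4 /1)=1382/539 = 2.56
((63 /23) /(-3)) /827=-21/19021 = 0.00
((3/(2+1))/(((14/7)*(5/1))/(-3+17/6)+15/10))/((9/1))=-2/1053 = 0.00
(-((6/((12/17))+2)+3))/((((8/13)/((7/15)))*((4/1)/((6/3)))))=-819/160 = -5.12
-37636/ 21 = -1792.19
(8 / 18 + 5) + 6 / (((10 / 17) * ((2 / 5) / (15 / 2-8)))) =-263/36 = -7.31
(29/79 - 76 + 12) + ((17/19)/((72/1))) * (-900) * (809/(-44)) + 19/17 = 321379199/2245496 = 143.12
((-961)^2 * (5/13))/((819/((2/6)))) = 4617605/31941 = 144.57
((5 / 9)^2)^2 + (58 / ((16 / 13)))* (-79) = -195401263/52488 = -3722.78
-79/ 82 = -0.96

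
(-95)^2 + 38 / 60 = 270769/30 = 9025.63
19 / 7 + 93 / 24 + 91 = 5465/56 = 97.59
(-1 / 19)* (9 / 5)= -9/95 = -0.09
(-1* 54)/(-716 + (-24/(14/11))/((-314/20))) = 0.08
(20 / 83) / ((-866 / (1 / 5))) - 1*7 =-251575/35939 = -7.00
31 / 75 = 0.41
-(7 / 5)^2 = -49/25 = -1.96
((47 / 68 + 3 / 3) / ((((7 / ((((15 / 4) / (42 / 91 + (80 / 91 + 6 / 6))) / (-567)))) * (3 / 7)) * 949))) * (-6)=575/57095928 = 0.00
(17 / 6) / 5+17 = 527/30 = 17.57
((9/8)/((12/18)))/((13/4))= 27/52 = 0.52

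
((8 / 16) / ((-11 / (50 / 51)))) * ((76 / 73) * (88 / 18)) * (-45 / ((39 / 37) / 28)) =271.14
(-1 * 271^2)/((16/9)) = -660969/16 = -41310.56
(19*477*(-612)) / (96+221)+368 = -5429900/317 = -17129.02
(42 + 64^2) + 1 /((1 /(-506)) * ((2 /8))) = 2114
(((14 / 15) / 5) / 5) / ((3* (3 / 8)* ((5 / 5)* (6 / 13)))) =728/10125 = 0.07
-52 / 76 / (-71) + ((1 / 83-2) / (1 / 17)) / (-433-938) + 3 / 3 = 1.03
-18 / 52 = -9/26 = -0.35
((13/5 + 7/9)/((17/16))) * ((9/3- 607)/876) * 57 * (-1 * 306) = 13954816/365 = 38232.37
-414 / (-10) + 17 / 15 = 638/15 = 42.53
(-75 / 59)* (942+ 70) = -75900/59 = -1286.44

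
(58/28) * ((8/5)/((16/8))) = 58/35 = 1.66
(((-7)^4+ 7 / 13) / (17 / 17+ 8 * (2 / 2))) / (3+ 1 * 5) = 7805/234 = 33.35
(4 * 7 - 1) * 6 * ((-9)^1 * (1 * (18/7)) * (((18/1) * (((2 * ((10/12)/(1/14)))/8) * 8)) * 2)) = -3149280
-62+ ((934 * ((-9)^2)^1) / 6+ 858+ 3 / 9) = 40216/3 = 13405.33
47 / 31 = 1.52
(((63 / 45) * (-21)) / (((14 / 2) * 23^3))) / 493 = -21/29991655 = 0.00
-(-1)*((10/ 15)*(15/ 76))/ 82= 5/3116 = 0.00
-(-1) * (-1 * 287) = -287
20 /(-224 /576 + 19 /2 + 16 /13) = 234/121 = 1.93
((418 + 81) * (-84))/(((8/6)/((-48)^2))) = -72430848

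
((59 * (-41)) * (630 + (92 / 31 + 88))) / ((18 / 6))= -581340.32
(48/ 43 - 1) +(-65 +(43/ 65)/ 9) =-1630301/25155 = -64.81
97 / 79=1.23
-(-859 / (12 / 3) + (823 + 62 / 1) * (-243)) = 861079/4 = 215269.75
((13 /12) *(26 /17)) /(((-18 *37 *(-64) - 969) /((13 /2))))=2197/8497620 = 0.00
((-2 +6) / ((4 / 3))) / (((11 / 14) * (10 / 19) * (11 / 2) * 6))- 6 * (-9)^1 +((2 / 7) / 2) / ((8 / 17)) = 1847253/33880 = 54.52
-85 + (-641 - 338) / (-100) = -75.21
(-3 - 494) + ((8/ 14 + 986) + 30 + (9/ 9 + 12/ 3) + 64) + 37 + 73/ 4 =18027/28 = 643.82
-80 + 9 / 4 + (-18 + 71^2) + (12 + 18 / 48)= 39661/8 = 4957.62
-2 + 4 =2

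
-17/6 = -2.83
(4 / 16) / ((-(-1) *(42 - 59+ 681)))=1/2656 = 0.00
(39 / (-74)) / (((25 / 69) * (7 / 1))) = -2691/12950 = -0.21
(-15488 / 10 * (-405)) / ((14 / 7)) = 313632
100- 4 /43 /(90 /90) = 4296/43 = 99.91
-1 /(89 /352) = -352/89 = -3.96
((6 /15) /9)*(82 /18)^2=3362/3645 = 0.92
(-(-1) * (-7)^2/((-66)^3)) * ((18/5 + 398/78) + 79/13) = -6419/2548260 = 0.00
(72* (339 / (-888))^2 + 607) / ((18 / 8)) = 6762785/24642 = 274.44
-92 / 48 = -23/12 = -1.92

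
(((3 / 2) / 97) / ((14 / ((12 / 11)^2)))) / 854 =54/35081893 = 0.00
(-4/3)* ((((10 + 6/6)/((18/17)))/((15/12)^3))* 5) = -23936/675 = -35.46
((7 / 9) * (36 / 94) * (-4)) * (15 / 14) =-60/47 = -1.28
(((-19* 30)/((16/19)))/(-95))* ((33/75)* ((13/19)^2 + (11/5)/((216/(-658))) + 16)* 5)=20942251/136800 = 153.09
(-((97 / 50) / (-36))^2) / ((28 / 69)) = -216407/30240000 = -0.01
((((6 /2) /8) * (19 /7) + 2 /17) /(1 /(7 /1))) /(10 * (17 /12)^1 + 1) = 3243/6188 = 0.52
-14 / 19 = -0.74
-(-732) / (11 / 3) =199.64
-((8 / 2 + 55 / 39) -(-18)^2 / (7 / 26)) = 1198.02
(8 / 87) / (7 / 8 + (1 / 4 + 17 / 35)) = 2240/39237 = 0.06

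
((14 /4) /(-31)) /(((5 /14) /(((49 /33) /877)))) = -2401/4485855 = 0.00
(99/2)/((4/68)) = 1683/2 = 841.50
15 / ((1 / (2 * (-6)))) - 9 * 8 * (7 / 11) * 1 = -2484/11 = -225.82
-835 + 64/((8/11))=-747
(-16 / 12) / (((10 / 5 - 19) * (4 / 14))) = 14/51 = 0.27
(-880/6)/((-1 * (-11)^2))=40/33 = 1.21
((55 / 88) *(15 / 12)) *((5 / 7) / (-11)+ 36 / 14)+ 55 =140345/2464 = 56.96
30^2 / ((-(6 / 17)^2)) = -7225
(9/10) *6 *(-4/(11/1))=-108/55 = -1.96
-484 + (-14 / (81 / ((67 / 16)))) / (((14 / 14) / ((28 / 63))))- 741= -1786519/1458 = -1225.32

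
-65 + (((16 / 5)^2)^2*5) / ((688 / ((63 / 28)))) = -340159/5375 = -63.29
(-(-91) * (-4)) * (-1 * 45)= 16380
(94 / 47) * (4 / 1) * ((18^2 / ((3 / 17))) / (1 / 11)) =161568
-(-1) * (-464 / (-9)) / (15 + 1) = 29/9 = 3.22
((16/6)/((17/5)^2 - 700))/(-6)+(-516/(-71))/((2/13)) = 519538346/10997829 = 47.24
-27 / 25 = -1.08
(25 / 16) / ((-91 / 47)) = -1175/1456 = -0.81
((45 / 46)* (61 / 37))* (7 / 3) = 6405/1702 = 3.76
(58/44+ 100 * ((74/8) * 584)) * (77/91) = 11884429/26 = 457093.42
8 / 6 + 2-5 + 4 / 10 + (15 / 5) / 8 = -107/120 = -0.89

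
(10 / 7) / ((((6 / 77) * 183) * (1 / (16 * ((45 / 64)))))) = 275/244 = 1.13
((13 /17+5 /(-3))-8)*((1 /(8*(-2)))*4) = 227/102 = 2.23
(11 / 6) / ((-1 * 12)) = -11/72 = -0.15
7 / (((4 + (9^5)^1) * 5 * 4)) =7/1181060 = 0.00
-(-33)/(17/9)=297/17 = 17.47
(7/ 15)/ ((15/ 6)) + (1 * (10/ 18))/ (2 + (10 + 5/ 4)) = 2726/11925 = 0.23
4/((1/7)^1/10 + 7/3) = 840/493 = 1.70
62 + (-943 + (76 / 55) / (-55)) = -2665101/3025 = -881.03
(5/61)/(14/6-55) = -15/9638 = 0.00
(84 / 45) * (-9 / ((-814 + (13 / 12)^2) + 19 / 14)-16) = -366192512/12269415 = -29.85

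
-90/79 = -1.14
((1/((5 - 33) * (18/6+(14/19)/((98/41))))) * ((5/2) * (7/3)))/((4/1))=-133/8448 = -0.02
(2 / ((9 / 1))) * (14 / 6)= 0.52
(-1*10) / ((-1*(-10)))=-1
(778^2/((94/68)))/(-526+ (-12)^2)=-10289828/8977 = -1146.24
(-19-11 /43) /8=-207/86 = -2.41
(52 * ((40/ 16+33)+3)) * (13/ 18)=13013/9 = 1445.89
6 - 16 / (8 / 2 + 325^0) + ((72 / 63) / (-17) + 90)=55176/595 = 92.73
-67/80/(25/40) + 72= 3533/50 = 70.66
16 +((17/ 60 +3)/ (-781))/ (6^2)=26991163/1686960 = 16.00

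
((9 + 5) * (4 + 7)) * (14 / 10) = 1078/5 = 215.60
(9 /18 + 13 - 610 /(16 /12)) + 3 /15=-2219/5 = -443.80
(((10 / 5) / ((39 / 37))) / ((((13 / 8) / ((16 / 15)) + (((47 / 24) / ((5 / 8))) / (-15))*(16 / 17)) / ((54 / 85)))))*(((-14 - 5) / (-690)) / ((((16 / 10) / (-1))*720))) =-4218/194236081 = 0.00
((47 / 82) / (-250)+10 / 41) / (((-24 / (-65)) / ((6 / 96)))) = 21463/524800 = 0.04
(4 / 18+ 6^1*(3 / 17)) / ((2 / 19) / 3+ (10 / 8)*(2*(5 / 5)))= 7448/14739 = 0.51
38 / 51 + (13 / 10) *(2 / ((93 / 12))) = 8542/7905 = 1.08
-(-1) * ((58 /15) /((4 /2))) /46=29/690 = 0.04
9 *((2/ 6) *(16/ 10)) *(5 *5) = 120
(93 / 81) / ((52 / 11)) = 341/1404 = 0.24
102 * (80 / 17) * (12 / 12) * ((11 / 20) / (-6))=-44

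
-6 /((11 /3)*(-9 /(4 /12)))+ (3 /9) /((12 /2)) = 23/198 = 0.12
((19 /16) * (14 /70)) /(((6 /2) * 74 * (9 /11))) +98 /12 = 1305569/159840 = 8.17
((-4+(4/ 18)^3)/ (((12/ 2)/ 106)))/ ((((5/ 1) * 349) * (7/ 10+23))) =-308248/180893331 = 0.00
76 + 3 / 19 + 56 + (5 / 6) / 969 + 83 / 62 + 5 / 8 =96693713/720936 = 134.12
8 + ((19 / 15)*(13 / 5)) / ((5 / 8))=4976/375 = 13.27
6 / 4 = 3/2 = 1.50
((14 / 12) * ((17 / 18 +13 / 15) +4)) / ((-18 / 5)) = -3661/1944 = -1.88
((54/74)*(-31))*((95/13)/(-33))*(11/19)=1395/481 = 2.90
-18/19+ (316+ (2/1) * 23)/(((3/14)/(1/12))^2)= 165595/3078 = 53.80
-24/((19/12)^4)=-497664/130321 = -3.82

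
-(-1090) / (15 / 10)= 2180/3 = 726.67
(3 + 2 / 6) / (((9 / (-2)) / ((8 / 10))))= -16/27 = -0.59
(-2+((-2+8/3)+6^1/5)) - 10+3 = -107/15 = -7.13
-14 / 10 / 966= -1/690 = 0.00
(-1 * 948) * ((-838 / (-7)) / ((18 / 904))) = -119693216/21 = -5699676.95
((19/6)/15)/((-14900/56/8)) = -1064/167625 = -0.01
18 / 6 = 3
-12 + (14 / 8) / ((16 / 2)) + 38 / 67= -24043/2144 = -11.21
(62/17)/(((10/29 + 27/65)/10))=1168700/24361 = 47.97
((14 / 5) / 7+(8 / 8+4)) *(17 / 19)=459/95 = 4.83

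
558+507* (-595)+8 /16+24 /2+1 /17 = -10237211/34 = -301094.44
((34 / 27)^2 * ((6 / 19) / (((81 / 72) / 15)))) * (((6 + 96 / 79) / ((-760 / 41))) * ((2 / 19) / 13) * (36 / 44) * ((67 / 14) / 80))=-793883/770783013 = 0.00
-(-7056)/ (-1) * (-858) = 6054048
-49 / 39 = -1.26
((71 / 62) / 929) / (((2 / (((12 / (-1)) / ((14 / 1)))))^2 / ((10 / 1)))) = 3195/1411151 = 0.00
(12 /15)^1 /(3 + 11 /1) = 2/35 = 0.06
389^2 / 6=25220.17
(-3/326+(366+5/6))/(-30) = -179377/14670 = -12.23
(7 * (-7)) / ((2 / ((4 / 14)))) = -7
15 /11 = 1.36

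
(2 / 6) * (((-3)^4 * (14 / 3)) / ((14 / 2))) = 18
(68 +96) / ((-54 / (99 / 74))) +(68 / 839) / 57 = -2395625/589817 = -4.06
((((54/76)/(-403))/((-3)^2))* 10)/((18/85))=-425/45942 = -0.01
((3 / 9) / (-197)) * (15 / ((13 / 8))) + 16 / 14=20208/17927 = 1.13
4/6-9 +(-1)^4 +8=2/3 = 0.67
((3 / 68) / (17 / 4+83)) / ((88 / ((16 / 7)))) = 6/456841 = 0.00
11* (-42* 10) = -4620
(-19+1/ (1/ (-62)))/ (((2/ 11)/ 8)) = -3564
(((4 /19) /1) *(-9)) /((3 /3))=-36/19 = -1.89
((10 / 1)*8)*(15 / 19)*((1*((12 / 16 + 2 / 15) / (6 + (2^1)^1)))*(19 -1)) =2385/19 = 125.53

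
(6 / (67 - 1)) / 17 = 1/187 = 0.01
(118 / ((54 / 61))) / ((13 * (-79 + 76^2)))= 3599/1999647 = 0.00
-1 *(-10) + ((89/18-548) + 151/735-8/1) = -2385149/4410 = -540.85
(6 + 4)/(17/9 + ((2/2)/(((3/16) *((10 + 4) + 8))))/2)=990/199 = 4.97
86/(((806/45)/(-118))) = -228330/403 = -566.58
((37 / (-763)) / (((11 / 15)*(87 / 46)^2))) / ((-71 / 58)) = 782920/51843561 = 0.02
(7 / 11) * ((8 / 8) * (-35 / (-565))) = 49/1243 = 0.04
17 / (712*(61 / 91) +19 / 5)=7735/218889 = 0.04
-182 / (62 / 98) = -8918/31 = -287.68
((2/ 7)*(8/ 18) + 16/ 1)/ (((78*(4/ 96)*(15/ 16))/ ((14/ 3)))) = 130048/5265 = 24.70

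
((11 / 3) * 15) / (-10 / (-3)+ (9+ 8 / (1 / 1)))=165/61 = 2.70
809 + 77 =886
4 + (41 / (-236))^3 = 52508103/13144256 = 3.99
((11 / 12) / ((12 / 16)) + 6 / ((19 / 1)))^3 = 18191447/5000211 = 3.64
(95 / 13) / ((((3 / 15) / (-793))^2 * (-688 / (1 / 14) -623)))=-22977175/2051 = -11202.91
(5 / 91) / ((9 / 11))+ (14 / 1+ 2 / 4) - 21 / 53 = 1230235/86814 = 14.17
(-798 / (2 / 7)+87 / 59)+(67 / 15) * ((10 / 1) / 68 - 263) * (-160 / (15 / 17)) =61981764/295 = 210107.67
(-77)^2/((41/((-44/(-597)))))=260876/24477 = 10.66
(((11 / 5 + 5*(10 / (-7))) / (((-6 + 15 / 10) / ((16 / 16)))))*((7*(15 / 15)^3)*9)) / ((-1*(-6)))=173/15 = 11.53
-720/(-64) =45/4 = 11.25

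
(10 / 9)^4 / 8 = 1250/6561 = 0.19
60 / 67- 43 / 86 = 53/134 = 0.40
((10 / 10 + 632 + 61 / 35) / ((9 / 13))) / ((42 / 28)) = 577616/945 = 611.23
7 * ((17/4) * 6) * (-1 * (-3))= 1071/2 = 535.50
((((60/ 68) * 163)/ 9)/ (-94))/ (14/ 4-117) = 815/544119 = 0.00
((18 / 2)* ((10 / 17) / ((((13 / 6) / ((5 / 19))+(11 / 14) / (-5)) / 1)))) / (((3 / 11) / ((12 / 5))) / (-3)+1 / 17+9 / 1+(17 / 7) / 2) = 43659/681686 = 0.06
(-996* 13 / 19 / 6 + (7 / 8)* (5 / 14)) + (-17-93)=-67873/304 = -223.27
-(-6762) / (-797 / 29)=-196098/797 = -246.05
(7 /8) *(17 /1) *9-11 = 983/8 = 122.88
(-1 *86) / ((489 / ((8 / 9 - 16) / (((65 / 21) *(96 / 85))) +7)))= -53879/114426 = -0.47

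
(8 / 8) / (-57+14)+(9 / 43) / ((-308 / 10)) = -199/6622 = -0.03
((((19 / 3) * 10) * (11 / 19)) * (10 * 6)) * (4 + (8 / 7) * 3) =114400/7 = 16342.86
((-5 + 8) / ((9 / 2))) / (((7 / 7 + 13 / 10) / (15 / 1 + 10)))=500/69 = 7.25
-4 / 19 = -0.21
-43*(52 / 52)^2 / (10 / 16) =-344/5 = -68.80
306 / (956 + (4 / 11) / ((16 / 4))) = 3366/10517 = 0.32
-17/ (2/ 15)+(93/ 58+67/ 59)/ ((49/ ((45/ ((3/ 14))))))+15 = -344805/3422 = -100.76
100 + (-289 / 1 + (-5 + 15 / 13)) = -2507/13 = -192.85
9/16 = 0.56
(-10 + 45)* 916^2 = 29366960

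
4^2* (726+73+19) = 13088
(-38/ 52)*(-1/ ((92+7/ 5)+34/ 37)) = 0.01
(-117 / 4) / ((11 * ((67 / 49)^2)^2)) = -674481717/886649324 = -0.76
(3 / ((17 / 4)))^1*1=12/17 = 0.71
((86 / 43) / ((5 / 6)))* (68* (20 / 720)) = 68/15 = 4.53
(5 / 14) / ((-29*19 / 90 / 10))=-2250/3857 = -0.58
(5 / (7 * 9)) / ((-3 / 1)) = -5/189 = -0.03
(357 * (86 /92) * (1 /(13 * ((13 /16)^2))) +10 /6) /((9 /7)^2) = 301224511/12279033 = 24.53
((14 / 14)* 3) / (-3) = -1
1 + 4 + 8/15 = 83/15 = 5.53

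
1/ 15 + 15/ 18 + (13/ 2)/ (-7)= -0.03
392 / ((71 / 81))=31752/71 = 447.21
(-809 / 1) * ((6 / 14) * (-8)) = 19416/7 = 2773.71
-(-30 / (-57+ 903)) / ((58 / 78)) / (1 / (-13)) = -845/1363 = -0.62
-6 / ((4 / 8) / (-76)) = 912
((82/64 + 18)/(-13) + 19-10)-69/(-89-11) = 85351/10400 = 8.21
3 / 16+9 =147/16 = 9.19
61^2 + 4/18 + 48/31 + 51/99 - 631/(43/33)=427445065/131967 = 3239.03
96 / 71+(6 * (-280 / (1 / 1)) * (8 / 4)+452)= -206372/71 = -2906.65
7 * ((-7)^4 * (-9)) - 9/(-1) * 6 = -151209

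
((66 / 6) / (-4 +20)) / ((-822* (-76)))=11/999552 = 0.00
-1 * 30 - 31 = -61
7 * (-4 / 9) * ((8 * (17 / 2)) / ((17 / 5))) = -560/9 = -62.22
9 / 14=0.64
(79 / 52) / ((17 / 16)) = 316/221 = 1.43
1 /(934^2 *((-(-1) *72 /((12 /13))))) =1/68043768 = 0.00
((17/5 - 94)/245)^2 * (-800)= -6566688/60025 = -109.40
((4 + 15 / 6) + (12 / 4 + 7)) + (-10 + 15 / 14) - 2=39/7 = 5.57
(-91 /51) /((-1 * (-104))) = -7/408 = -0.02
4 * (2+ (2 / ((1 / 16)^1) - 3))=124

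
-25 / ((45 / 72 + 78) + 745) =-200/6589 = -0.03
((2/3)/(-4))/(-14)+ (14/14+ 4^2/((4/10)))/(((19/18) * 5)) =62087/7980 = 7.78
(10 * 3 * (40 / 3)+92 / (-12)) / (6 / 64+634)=0.62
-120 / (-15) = 8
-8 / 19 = -0.42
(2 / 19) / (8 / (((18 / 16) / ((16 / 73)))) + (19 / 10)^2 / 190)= 1314000/19693177 = 0.07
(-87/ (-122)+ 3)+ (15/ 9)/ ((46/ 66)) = 17129/2806 = 6.10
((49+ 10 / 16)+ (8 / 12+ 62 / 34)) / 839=21263/342312 = 0.06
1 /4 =0.25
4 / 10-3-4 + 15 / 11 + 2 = -178/55 = -3.24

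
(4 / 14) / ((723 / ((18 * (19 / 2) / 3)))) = 38/1687 = 0.02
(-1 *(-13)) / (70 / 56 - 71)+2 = 506/279 = 1.81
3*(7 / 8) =21/8 = 2.62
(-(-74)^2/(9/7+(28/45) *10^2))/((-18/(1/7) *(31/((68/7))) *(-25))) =-186184/21705425 = -0.01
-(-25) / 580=5/116 = 0.04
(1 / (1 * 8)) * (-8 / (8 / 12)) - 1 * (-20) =37/2 = 18.50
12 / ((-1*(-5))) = 12/5 = 2.40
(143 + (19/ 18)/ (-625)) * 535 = 76504.10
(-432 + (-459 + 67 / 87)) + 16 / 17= -1315258/1479 = -889.29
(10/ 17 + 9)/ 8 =163/136 = 1.20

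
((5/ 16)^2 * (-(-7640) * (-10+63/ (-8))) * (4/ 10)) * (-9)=6145425/128 = 48011.13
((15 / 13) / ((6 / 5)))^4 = 390625/456976 = 0.85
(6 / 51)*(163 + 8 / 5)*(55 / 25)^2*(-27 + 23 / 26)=-67616857/27625 = -2447.67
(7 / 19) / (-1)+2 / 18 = -44/171 = -0.26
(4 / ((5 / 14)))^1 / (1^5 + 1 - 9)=-8/5 = -1.60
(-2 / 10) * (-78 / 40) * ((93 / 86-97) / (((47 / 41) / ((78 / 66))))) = -171471963/4446200 = -38.57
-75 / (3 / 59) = -1475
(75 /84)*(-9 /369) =-25/1148 = -0.02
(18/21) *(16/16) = 6/7 = 0.86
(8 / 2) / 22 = 2/11 = 0.18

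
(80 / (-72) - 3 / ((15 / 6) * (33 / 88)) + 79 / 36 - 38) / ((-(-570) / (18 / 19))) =-2407/36100 = -0.07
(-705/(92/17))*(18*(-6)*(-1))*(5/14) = -1617975/322 = -5024.77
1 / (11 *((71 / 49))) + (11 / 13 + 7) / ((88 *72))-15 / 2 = -658891/88608 = -7.44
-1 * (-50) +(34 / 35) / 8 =7017/140 = 50.12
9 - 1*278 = -269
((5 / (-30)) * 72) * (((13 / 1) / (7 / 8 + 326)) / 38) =-624/49685 = -0.01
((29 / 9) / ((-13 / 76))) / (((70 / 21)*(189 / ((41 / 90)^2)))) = -926231/149262750 = -0.01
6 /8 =3/4 = 0.75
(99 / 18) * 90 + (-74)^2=5971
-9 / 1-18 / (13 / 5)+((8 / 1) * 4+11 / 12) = 2651/156 = 16.99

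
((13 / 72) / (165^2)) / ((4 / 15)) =13/522720 = 0.00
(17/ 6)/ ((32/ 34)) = 289/96 = 3.01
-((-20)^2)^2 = -160000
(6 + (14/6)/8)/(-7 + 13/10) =-755/684 = -1.10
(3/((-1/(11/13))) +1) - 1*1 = -33/13 = -2.54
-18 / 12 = -3/2 = -1.50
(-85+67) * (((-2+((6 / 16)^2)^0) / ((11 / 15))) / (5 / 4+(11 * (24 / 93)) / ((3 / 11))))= 100440/47707 = 2.11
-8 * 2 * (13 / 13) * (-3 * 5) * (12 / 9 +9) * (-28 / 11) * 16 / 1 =-1111040/11 = -101003.64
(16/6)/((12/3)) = 2/3 = 0.67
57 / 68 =0.84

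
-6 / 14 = -3/7 = -0.43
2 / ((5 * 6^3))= 1/540 = 0.00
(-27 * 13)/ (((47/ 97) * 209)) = -34047/9823 = -3.47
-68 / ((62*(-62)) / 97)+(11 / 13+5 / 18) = 638609/224874 = 2.84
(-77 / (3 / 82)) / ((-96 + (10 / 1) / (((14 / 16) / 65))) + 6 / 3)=-3.24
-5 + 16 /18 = -37/9 = -4.11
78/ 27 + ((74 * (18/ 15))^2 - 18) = 1770824/225 = 7870.33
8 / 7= 1.14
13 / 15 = 0.87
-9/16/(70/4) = -9/280 = -0.03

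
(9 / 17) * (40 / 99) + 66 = 12382/187 = 66.21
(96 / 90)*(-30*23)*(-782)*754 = 433966208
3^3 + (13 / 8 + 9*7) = 733/8 = 91.62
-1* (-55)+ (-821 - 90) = -856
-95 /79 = -1.20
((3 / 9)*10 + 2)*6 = 32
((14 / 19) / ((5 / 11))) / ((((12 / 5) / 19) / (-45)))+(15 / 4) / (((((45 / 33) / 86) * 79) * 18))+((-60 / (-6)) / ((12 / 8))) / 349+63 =-514.31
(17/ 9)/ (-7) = -17/63 = -0.27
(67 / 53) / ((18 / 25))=1675/954 = 1.76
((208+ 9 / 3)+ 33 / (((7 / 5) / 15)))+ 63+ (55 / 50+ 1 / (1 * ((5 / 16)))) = 631.87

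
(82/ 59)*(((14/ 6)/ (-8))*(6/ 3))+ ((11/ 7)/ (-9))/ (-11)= -5909/7434 = -0.79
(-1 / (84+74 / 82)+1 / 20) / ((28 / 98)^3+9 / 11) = 10039953/221043500 = 0.05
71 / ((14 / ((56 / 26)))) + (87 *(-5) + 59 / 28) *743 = -117072763/364 = -321628.47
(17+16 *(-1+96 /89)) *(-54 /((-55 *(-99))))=-1950/10769 = -0.18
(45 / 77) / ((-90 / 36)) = -18/77 = -0.23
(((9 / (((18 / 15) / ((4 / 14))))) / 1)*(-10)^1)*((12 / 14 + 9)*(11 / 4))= -56925/98 = -580.87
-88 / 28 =-22/7 = -3.14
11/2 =5.50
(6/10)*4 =12/5 = 2.40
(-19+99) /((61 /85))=6800/61 = 111.48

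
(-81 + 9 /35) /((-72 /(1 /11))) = 157/1540 = 0.10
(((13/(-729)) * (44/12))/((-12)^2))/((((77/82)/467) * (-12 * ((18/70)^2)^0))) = 248911/13226976 = 0.02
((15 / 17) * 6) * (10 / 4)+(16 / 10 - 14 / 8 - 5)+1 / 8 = 5583/680 = 8.21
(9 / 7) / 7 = 0.18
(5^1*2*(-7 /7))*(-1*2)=20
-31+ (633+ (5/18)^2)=195073/324 = 602.08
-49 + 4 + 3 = -42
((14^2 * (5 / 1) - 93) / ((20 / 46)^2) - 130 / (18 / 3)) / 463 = 1401169/138900 = 10.09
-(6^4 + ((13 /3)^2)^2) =-133537/81 = -1648.60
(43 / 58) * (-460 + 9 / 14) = -276533/812 = -340.56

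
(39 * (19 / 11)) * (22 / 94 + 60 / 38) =63141/517 = 122.13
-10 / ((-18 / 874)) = 4370/9 = 485.56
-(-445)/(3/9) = 1335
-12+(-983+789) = -206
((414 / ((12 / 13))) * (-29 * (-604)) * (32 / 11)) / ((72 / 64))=670372352/33 = 20314313.70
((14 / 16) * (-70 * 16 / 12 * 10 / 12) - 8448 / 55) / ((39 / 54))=-19949/65 = -306.91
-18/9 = -2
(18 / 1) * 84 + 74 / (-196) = 148139/98 = 1511.62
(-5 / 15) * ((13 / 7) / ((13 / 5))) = -5/21 = -0.24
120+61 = 181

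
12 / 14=6/7 = 0.86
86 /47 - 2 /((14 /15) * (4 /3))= 293/1316 = 0.22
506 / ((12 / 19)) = 4807/6 = 801.17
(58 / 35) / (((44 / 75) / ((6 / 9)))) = 145/77 = 1.88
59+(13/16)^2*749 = 141685/256 = 553.46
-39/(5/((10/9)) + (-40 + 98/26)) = 338/275 = 1.23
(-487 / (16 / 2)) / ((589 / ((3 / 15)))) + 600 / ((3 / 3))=599.98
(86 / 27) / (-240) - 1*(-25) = 80957/3240 = 24.99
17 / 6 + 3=35/6 = 5.83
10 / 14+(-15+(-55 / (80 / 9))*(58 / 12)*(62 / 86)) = -345269/9632 = -35.85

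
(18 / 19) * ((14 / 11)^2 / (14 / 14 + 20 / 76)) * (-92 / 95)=-13524/11495 = -1.18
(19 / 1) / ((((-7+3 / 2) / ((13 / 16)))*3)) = -247/264 = -0.94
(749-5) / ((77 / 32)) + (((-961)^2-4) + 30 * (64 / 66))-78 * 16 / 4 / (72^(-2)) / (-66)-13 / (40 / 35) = 584183657/616 = 948350.09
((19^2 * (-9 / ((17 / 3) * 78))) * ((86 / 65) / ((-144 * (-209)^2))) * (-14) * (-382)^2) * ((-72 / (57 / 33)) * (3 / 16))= 296481087/12009140 = 24.69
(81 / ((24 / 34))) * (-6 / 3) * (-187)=85833/2 = 42916.50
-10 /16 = -5/8 = -0.62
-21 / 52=-0.40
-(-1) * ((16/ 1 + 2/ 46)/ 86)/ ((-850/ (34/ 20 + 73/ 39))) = -171339/218569000 = 0.00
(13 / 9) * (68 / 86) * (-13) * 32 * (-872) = 160336384/387 = 414305.90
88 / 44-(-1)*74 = 76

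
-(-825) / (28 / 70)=4125/2 = 2062.50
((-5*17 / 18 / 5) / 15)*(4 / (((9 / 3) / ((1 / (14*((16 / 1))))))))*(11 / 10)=-187/453600 = 0.00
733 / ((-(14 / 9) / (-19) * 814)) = 125343/11396 = 11.00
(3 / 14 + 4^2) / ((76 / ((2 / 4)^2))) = 227/4256 = 0.05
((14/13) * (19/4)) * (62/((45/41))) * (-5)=-169043/117 = -1444.81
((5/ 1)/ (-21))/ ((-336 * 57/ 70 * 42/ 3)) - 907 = -364788119/402192 = -907.00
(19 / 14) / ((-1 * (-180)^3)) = 19/81648000 = 0.00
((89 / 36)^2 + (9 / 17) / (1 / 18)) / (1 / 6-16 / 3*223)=-344609/26199720 = -0.01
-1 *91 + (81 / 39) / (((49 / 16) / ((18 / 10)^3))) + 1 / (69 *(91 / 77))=-478167968/5494125 = -87.03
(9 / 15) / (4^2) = 3/80 = 0.04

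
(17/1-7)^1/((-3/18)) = -60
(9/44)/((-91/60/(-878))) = 118530/1001 = 118.41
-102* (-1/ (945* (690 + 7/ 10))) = 68/435141 = 0.00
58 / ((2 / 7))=203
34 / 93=0.37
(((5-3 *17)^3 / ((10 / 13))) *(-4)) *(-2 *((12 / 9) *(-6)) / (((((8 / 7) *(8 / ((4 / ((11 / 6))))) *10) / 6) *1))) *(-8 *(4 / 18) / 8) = -70860608/275 = -257674.94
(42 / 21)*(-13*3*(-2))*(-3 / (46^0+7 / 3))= -140.40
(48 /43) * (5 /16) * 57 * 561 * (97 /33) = 1409895/43 = 32788.26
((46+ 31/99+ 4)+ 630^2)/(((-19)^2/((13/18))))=794.14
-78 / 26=-3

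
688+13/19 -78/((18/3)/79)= -6428/19 = -338.32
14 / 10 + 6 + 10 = 87/5 = 17.40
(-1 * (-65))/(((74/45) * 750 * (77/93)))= 3627/56980 = 0.06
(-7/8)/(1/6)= -21/4 = -5.25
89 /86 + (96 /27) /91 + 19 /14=85616/35217 = 2.43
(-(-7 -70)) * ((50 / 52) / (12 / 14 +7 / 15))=202125/3614 = 55.93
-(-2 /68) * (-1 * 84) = -42/17 = -2.47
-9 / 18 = -1/2 = -0.50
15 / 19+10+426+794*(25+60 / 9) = 1458067/57 = 25580.12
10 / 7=1.43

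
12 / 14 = 6/7 = 0.86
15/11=1.36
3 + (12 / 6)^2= 7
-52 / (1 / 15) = -780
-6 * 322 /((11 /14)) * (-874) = 23639952/11 = 2149086.55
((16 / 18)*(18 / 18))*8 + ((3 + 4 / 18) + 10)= 20.33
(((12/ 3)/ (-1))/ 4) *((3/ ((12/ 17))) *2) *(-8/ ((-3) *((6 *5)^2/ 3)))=-17/225 = -0.08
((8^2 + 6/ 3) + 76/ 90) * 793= 2385344/45 = 53007.64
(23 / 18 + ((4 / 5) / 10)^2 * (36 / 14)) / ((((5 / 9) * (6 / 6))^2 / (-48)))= -22014936/109375 = -201.28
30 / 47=0.64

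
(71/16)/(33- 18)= 71/240 = 0.30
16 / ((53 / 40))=640/53 = 12.08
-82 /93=-0.88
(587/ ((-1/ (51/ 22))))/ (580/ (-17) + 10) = 56.42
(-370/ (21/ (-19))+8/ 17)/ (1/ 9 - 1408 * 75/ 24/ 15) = -27618/24157 = -1.14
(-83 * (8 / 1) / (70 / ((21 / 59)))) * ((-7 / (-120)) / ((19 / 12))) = -3486/28025 = -0.12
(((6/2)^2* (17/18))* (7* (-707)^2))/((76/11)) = 654302341/152 = 4304620.66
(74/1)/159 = 74/159 = 0.47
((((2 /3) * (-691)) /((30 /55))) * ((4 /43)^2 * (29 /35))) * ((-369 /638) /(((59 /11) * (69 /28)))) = 9972512/37636395 = 0.26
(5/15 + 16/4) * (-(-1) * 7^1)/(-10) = -91/30 = -3.03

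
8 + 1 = 9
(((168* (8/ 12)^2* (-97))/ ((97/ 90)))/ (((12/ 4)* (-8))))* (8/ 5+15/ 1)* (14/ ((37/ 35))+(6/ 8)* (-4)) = 1761592/37 = 47610.59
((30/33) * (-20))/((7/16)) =-3200/77 = -41.56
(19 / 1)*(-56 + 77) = 399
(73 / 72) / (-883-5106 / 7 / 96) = -1022/897723 = 0.00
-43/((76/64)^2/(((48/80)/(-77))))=33024/138985 = 0.24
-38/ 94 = -19/47 = -0.40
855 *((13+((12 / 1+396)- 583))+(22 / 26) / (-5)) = -1802511/13 = -138654.69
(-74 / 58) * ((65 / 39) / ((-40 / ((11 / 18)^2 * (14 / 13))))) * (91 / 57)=219373/6426864 = 0.03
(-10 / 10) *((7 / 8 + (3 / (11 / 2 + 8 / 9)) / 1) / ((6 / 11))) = -2.47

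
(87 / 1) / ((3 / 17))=493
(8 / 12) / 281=2/843 = 0.00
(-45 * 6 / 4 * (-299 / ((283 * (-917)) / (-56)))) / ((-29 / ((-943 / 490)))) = 15225678/52680733 = 0.29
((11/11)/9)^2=1/81 = 0.01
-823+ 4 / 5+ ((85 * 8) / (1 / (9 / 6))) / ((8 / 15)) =10903/10 = 1090.30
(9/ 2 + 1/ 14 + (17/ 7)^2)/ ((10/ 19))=9747/490 = 19.89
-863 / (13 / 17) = -14671/13 = -1128.54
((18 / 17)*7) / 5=126/85 = 1.48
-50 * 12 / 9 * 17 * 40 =-136000/3 = -45333.33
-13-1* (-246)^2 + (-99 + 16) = -60612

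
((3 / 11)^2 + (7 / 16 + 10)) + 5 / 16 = 5239/484 = 10.82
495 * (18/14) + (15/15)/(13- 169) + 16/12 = 232143/364 = 637.76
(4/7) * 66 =264/7 = 37.71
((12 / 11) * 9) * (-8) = -864/11 = -78.55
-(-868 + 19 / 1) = 849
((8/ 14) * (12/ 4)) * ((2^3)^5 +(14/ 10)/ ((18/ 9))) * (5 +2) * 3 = 5898366/5 = 1179673.20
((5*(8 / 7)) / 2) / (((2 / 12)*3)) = 40/7 = 5.71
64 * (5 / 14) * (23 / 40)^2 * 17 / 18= 8993/1260 = 7.14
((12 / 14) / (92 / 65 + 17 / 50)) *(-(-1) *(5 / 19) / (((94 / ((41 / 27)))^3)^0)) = 19500/151753 = 0.13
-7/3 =-2.33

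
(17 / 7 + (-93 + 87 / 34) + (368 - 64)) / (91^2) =51405/1970878 = 0.03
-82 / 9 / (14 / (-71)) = 2911/63 = 46.21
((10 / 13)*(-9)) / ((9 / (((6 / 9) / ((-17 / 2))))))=0.06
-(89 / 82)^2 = -7921/6724 = -1.18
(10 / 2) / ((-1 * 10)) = -1/2 = -0.50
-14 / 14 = -1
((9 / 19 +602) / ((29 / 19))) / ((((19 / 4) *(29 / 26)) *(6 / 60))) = 11904880/15979 = 745.03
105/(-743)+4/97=-7213/72071 = -0.10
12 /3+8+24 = 36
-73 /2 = -36.50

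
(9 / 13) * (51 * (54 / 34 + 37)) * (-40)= -708480/13 = -54498.46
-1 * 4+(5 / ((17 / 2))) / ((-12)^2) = -4891/1224 = -4.00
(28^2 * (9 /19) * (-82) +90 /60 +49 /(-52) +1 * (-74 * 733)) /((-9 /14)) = 65082367/494 = 131745.68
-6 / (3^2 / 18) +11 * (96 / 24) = 32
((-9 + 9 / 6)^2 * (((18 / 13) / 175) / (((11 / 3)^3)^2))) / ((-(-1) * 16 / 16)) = 59049/322424102 = 0.00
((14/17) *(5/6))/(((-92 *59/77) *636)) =-2695/176062608 = 0.00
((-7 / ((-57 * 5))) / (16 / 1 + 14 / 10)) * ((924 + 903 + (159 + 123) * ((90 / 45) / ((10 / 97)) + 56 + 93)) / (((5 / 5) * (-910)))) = -82193/1074450 = -0.08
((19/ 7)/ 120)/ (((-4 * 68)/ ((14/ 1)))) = -19/16320 = 0.00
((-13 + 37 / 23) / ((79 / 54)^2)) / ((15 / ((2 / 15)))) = -169776/3588575 = -0.05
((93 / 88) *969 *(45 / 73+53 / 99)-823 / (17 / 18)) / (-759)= -92525777/227944398 = -0.41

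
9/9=1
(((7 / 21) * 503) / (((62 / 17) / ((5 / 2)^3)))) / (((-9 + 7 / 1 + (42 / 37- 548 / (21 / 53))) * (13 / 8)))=-11073545/34667672 = -0.32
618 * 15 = 9270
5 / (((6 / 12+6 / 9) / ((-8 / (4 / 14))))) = -120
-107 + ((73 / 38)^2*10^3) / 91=-2182807/32851 = -66.45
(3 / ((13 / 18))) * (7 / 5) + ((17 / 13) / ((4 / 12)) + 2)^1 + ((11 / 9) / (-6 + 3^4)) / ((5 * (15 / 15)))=515168/43875 = 11.74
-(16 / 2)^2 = -64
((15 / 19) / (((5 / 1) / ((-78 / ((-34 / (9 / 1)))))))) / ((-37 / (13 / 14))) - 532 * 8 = -712102073/167314 = -4256.08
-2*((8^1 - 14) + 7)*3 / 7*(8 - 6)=-12/7 = -1.71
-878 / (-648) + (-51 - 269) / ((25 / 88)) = -1822573/1620 = -1125.05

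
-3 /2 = -1.50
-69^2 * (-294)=1399734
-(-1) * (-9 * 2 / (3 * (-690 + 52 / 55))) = 165/18949 = 0.01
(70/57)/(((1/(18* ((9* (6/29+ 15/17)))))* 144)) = 56385/37468 = 1.50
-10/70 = -1/7 = -0.14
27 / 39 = 9/13 = 0.69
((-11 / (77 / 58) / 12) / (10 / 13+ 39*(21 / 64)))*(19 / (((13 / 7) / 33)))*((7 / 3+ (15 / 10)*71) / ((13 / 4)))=-253301312/440193 = -575.43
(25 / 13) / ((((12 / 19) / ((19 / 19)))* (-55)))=-95/1716 = -0.06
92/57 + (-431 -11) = -25102/57 = -440.39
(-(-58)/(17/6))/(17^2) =348/4913 = 0.07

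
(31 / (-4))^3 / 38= -29791/2432 = -12.25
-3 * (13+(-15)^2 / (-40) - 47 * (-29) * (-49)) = 1602711/8 = 200338.88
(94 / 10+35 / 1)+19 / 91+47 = 91.61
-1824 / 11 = -165.82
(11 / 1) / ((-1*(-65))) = 11/65 = 0.17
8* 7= 56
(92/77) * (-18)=-1656/77 = -21.51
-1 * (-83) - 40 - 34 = 9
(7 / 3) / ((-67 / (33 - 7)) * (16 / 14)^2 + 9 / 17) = -75803/92145 = -0.82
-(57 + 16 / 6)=-179/3 = -59.67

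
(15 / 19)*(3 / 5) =0.47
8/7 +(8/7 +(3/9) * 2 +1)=83/21 = 3.95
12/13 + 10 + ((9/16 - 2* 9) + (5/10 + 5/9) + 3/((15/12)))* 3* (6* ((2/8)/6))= 5449/12480 = 0.44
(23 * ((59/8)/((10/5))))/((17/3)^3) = 36639/78608 = 0.47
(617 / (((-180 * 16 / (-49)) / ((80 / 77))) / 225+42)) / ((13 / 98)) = 110.08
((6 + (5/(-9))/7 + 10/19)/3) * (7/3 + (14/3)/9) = 84887/13851 = 6.13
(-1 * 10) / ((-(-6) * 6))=-0.28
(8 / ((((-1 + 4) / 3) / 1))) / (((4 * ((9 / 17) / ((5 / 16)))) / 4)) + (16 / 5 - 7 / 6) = 304/45 = 6.76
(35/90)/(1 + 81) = 7/1476 = 0.00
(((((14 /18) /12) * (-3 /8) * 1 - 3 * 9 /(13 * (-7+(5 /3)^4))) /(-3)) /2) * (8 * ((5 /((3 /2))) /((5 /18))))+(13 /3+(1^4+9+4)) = 441977/6786 = 65.13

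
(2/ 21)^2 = 4/441 = 0.01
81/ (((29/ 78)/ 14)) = 88452/29 = 3050.07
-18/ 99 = -2/11 = -0.18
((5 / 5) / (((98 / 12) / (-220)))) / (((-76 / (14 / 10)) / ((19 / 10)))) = 33/35 = 0.94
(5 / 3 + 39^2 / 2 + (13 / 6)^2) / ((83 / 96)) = 220856/249 = 886.97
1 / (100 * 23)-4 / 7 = -9193/16100 = -0.57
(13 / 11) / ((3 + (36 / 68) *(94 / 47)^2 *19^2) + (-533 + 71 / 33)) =663/132745 = 0.00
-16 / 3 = -5.33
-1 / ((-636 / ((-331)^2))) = 109561/636 = 172.27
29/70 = 0.41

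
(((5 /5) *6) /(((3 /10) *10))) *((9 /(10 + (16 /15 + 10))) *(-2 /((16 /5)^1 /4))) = -675/316 = -2.14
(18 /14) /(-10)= -9/70 = -0.13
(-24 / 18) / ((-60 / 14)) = 14/45 = 0.31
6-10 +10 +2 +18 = 26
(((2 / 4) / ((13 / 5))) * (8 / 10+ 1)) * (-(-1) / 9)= 1/26 = 0.04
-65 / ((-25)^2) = -13/125 = -0.10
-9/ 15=-3/5 = -0.60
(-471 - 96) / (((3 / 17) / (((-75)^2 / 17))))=-1063125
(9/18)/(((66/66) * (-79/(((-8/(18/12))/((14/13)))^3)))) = 562432/731619 = 0.77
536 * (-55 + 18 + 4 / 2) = -18760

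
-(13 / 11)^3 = -2197/1331 = -1.65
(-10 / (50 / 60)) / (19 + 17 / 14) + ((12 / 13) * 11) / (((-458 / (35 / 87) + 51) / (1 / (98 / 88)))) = -196698296/326728311 = -0.60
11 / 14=0.79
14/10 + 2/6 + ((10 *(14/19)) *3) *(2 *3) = 38294/285 = 134.36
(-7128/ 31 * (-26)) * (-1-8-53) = -370656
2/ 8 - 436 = -1743/4 = -435.75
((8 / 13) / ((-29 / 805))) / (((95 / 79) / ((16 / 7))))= -232576/7163 = -32.47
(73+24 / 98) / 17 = 3589/833 = 4.31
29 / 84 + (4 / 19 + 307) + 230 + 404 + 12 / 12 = 1504319/1596 = 942.56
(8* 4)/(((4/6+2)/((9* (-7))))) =-756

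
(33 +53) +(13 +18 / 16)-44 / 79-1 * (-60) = 100847/632 = 159.57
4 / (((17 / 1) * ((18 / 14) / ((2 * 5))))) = 280/153 = 1.83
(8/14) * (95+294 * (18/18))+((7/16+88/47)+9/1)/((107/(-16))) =7765589/35203 = 220.59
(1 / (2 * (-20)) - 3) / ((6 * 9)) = -121/2160 = -0.06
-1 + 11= 10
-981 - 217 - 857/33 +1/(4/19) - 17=-163181/132 = -1236.22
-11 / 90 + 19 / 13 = 1567/1170 = 1.34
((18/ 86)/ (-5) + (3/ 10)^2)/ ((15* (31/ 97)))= 6693/666500 = 0.01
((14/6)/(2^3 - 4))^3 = 343/1728 = 0.20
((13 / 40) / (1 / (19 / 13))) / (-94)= -19/3760 = -0.01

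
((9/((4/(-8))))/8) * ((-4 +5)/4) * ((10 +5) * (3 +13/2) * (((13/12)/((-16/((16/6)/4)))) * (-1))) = -3.62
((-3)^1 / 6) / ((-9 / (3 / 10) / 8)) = 2/15 = 0.13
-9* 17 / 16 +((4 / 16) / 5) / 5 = -9.55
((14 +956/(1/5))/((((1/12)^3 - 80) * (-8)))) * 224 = 231952896/138239 = 1677.91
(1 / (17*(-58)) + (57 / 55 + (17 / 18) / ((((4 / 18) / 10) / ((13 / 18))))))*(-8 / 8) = -30972721/976140 = -31.73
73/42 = 1.74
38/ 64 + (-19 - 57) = -2413/32 = -75.41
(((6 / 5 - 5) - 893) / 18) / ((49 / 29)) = -29.49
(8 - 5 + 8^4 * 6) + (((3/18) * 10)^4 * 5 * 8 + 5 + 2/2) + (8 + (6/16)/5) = 80681563/3240 = 24901.72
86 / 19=4.53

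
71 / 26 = 2.73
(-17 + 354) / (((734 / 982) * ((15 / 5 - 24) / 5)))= -827335/7707 = -107.35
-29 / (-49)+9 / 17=934/833 = 1.12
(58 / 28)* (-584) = -1209.71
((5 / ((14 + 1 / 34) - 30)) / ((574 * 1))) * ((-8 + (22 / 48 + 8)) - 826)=1684105/3740184 = 0.45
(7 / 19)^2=49/361 = 0.14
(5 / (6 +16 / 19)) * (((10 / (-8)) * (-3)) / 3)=95/104 = 0.91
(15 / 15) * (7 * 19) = 133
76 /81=0.94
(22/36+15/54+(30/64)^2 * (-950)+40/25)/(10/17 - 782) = 80784527/306063360 = 0.26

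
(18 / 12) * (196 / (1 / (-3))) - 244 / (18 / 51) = -4720/3 = -1573.33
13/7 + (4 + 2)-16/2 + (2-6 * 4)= -155/7 = -22.14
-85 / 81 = -1.05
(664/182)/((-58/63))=-1494/377 = -3.96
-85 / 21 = -4.05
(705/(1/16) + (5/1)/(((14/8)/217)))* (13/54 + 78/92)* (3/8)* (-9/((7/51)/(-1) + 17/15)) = -43891.69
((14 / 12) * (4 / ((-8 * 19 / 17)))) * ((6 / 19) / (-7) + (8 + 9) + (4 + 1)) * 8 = -91.67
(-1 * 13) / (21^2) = -13/441 = -0.03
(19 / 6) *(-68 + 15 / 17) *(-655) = 14199745/102 = 139213.19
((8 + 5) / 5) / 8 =13/40 = 0.32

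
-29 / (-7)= 29/7 = 4.14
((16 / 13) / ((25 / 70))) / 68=56/1105 = 0.05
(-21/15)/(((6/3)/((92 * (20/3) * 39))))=-16744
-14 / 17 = -0.82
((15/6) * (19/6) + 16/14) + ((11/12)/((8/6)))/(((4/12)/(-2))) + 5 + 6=2677/168 = 15.93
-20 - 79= -99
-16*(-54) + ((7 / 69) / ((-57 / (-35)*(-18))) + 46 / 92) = 30600584/35397 = 864.50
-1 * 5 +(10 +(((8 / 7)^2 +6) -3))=456/49 = 9.31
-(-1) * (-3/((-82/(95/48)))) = 95/1312 = 0.07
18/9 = 2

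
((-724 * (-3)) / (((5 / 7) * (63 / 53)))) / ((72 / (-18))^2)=9593/60 = 159.88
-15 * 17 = -255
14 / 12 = 7/6 = 1.17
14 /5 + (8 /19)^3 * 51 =6.61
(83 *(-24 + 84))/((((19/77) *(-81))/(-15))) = 639100/171 = 3737.43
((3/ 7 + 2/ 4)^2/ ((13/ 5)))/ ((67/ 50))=1625/6566 = 0.25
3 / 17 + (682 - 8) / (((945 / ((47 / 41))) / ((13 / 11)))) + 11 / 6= 43125001/14490630 = 2.98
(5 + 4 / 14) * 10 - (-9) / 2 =803/14 = 57.36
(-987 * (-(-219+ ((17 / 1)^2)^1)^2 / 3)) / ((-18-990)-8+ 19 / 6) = -9672600/6077 = -1591.67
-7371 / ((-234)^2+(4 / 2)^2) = -7371/54760 = -0.13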